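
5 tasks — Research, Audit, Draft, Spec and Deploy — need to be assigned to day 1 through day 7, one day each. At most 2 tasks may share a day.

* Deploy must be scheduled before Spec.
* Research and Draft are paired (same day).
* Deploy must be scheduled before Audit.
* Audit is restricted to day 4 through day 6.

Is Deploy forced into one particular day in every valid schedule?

No

Deploy can be day 1 (e.g. Draft in day 3; Research in day 3; Spec in day 2; Audit in day 4; Deploy in day 1) or day 2 (e.g. Research=day 1; Audit=day 4; Deploy=day 2; Spec=day 3; Draft=day 1).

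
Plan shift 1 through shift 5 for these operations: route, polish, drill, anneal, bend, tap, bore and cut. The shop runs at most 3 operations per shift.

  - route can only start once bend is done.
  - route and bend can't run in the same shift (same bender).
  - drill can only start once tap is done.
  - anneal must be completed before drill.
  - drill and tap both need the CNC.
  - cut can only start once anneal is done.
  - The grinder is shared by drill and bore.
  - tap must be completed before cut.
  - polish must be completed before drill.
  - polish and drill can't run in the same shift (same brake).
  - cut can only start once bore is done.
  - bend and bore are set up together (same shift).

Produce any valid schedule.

polish in shift 1, cut in shift 4, bend in shift 3, anneal in shift 1, bore in shift 3, tap in shift 1, route in shift 4, drill in shift 2

Checking: anneal(shift 1) before drill(shift 2); tap(shift 1) before cut(shift 4); tap(shift 1) before drill(shift 2); bore(shift 3) before cut(shift 4); anneal(shift 1) before cut(shift 4); bend(shift 3) before route(shift 4); polish(shift 1) before drill(shift 2); drill(shift 2) != tap(shift 1); polish(shift 1) != drill(shift 2); drill(shift 2) != bore(shift 3); route(shift 4) != bend(shift 3); bend = bore = shift 3; max 3 per shift (cap 3).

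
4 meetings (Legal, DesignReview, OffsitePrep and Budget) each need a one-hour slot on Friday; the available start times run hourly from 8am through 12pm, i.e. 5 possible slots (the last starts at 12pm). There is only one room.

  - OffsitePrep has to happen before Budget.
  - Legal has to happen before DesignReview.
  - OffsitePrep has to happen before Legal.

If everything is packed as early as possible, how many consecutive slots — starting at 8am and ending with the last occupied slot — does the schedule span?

4

The precedence chain requires at least 3 distinct slots.
With at most 1 per slot and 4 meetings, at least 4 slots are needed.
4 works (last occupied slot: 11am): for example DesignReview in 10am; Budget in 11am; OffsitePrep in 8am; Legal in 9am.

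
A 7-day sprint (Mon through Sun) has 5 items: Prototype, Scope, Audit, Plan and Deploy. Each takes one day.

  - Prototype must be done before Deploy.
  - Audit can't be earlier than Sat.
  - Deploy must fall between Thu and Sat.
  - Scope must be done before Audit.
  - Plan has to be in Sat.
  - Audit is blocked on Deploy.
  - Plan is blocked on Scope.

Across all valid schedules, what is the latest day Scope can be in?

Fri

Downstream work caps Scope at Fri.
Scope at Fri is achievable: Prototype in Mon, Audit in Sat, Scope in Fri, Deploy in Thu, Plan in Sat.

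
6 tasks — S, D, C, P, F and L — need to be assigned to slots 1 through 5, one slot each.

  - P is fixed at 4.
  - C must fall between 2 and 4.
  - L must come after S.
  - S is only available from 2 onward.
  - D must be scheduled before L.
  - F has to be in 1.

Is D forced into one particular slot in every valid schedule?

No

D can be 1 (e.g. P=4, F=1, D=1, S=2, C=2, L=3) or 2 (e.g. P=4; L=3; D=2; C=2; S=2; F=1).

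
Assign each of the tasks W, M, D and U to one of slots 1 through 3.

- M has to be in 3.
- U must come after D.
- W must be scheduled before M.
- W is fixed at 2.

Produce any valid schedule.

M in 3, W in 2, D in 1, U in 2

Checking: W(2) before M(3); D(1) before U(2); M=3 in [3,3]; W=2 in [2,2].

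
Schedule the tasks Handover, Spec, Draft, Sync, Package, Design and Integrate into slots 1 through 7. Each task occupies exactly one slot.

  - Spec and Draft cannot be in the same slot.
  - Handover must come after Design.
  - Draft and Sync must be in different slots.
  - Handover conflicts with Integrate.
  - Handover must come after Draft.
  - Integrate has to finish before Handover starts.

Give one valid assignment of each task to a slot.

Package=1; Spec=2; Integrate=1; Design=1; Sync=2; Draft=1; Handover=2

Checking: Design(1) before Handover(2); Integrate(1) before Handover(2); Draft(1) before Handover(2); Handover(2) != Integrate(1); Spec(2) != Draft(1); Draft(1) != Sync(2).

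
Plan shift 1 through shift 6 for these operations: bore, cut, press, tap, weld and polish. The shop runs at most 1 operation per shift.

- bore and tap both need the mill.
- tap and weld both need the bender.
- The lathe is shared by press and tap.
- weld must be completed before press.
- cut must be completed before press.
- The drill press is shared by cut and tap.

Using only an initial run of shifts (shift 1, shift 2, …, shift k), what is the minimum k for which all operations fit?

The precedence chain requires at least 2 distinct shifts.
With at most 1 per shift and 6 operations, at least 6 shifts are needed.
6 works (last occupied shift: shift 6): for example weld in shift 2; polish in shift 6; cut in shift 1; press in shift 3; tap in shift 5; bore in shift 4.

6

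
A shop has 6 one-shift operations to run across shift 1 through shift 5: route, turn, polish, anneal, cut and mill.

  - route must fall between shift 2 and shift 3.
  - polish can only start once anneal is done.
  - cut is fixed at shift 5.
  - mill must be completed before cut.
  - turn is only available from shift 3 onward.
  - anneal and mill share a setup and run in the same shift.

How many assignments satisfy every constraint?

Splitting on route: it can be shift 2 (30), shift 3 (30). Listing each branch's schedules as (turn, polish, anneal, cut, mill) by shift number:
route=shift 2: (3,2,1,5,1) (3,3,1,5,1) (3,3,2,5,2) (3,4,1,5,1) (3,4,2,5,2) (3,4,3,5,3) (3,5,1,5,1) (3,5,2,5,2) (3,5,3,5,3) (3,5,4,5,4) (4,2,1,5,1) (4,3,1,5,1) (4,3,2,5,2) (4,4,1,5,1) (4,4,2,5,2) (4,4,3,5,3) (4,5,1,5,1) (4,5,2,5,2) (4,5,3,5,3) (4,5,4,5,4) (5,2,1,5,1) (5,3,1,5,1) (5,3,2,5,2) (5,4,1,5,1) (5,4,2,5,2) (5,4,3,5,3) (5,5,1,5,1) (5,5,2,5,2) (5,5,3,5,3) (5,5,4,5,4) — 30.
route=shift 3: (3,2,1,5,1) (3,3,1,5,1) (3,3,2,5,2) (3,4,1,5,1) (3,4,2,5,2) (3,4,3,5,3) (3,5,1,5,1) (3,5,2,5,2) (3,5,3,5,3) (3,5,4,5,4) (4,2,1,5,1) (4,3,1,5,1) (4,3,2,5,2) (4,4,1,5,1) (4,4,2,5,2) (4,4,3,5,3) (4,5,1,5,1) (4,5,2,5,2) (4,5,3,5,3) (4,5,4,5,4) (5,2,1,5,1) (5,3,1,5,1) (5,3,2,5,2) (5,4,1,5,1) (5,4,2,5,2) (5,4,3,5,3) (5,5,1,5,1) (5,5,2,5,2) (5,5,3,5,3) (5,5,4,5,4) — 30.
Summing: 30 + 30 = 60.

60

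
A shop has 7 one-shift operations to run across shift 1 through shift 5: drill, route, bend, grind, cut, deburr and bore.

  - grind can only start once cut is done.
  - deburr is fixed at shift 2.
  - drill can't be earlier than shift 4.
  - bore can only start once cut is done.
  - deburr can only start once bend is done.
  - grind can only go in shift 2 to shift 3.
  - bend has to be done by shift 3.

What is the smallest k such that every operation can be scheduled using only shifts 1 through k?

The precedence chain requires at least 2 distinct shifts.
drill can't be placed before shift 4, so the schedule must run through at least shift 4.
4 works (last occupied shift: shift 4): for example bore in shift 2, deburr in shift 2, cut in shift 1, bend in shift 1, grind in shift 2, drill in shift 4, route in shift 1.

4 shifts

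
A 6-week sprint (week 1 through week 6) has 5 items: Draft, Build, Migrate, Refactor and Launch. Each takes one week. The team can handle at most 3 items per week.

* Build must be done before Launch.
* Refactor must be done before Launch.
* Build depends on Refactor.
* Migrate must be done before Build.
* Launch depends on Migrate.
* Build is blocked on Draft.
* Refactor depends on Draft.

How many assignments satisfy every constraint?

48

Splitting on Draft: it can be week 1 (30), week 2 (14), week 3 (4). Listing each branch's schedules as (Build, Migrate, Refactor, Launch) by week number:
Draft=week 1: (3,1,2,4) (3,1,2,5) (3,1,2,6) (3,2,2,4) (3,2,2,5) (3,2,2,6) (4,1,2,5) (4,1,2,6) (4,1,3,5) (4,1,3,6) (4,2,2,5) (4,2,2,6) (4,2,3,5) (4,2,3,6) (4,3,2,5) (4,3,2,6) (4,3,3,5) (4,3,3,6) (5,1,2,6) (5,1,3,6) (5,1,4,6) (5,2,2,6) (5,2,3,6) (5,2,4,6) (5,3,2,6) (5,3,3,6) (5,3,4,6) (5,4,2,6) (5,4,3,6) (5,4,4,6) — 30.
Draft=week 2: (4,1,3,5) (4,1,3,6) (4,2,3,5) (4,2,3,6) (4,3,3,5) (4,3,3,6) (5,1,3,6) (5,1,4,6) (5,2,3,6) (5,2,4,6) (5,3,3,6) (5,3,4,6) (5,4,3,6) (5,4,4,6) — 14.
Draft=week 3: (5,1,4,6) (5,2,4,6) (5,3,4,6) (5,4,4,6) — 4.
Summing: 30 + 14 + 4 = 48.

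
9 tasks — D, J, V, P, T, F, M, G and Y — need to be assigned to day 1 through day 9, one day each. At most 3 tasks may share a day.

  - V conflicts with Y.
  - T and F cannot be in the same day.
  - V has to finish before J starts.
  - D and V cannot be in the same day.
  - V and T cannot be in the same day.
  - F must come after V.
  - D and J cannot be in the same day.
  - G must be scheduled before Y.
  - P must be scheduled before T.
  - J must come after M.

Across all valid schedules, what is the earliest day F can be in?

Precedence pushes F to at least day 2.
F at day 2 is achievable: D -> day 3; G -> day 2; F -> day 2; V -> day 1; T -> day 3; J -> day 2; Y -> day 3; M -> day 1; P -> day 1.

day 2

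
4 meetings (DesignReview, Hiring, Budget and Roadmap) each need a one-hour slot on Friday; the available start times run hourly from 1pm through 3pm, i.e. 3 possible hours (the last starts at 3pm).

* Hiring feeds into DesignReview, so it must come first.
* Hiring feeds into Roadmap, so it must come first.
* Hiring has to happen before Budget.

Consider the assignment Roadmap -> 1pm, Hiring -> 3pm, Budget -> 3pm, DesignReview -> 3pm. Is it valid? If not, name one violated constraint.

Hiring has to happen before Budget — violated.
Hiring feeds into Roadmap, so it must come first — violated.
Hiring feeds into DesignReview, so it must come first — violated.

Invalid. Hiring feeds into Roadmap, so it must come first.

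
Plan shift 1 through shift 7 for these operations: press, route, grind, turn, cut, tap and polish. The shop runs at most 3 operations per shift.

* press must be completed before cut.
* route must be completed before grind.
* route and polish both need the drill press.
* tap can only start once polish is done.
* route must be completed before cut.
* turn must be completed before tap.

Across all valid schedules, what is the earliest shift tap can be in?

shift 2

Precedence pushes tap to at least shift 2.
tap at shift 2 is achievable: polish in shift 1; cut in shift 3; grind in shift 3; tap in shift 2; route in shift 2; press in shift 1; turn in shift 1.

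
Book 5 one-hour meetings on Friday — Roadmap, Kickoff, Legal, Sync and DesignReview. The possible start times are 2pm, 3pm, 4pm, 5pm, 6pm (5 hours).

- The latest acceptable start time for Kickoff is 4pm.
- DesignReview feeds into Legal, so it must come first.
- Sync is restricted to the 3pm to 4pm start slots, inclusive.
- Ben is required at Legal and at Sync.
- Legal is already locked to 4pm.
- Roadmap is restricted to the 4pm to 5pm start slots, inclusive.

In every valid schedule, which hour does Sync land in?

Sync's window is 3pm–4pm.
Legal is fixed at 4pm, and Sync can't share a hour with Legal.
So Sync must be 3pm.

3pm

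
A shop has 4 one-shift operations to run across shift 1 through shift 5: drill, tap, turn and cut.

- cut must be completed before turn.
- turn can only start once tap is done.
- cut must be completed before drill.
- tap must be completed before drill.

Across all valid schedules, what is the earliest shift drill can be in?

Precedence pushes drill to at least shift 2.
drill at shift 2 is achievable: turn in shift 2; tap in shift 1; drill in shift 2; cut in shift 1.

shift 2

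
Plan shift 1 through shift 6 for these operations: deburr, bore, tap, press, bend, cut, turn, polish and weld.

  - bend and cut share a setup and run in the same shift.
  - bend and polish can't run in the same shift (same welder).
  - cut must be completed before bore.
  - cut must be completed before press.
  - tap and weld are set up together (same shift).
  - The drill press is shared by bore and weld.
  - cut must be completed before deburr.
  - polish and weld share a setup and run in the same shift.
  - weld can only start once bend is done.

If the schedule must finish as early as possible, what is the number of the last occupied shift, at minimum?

shift 3

The precedence chain requires at least 2 distinct shifts.
Could 2 shifts be enough, i.e. nothing placed later than shift 2? No: weld must come after bend (at shift 1 or later) → {shift 2}; bore must come after cut (at shift 1 or later) → {shift 2}; weld can't share with bore (shift 2) → nothing is left.
So 2 shifts is not enough.
3 works (last occupied shift: shift 3): for example weld in shift 3; deburr in shift 2; press in shift 2; turn in shift 1; bore in shift 2; cut in shift 1; bend in shift 1; polish in shift 3; tap in shift 3.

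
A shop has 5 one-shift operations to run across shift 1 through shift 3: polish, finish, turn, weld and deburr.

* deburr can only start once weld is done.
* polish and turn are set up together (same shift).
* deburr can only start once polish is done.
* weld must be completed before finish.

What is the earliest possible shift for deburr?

shift 2

Precedence pushes deburr to at least shift 2.
deburr at shift 2 is achievable: weld -> shift 1; deburr -> shift 2; turn -> shift 1; finish -> shift 2; polish -> shift 1.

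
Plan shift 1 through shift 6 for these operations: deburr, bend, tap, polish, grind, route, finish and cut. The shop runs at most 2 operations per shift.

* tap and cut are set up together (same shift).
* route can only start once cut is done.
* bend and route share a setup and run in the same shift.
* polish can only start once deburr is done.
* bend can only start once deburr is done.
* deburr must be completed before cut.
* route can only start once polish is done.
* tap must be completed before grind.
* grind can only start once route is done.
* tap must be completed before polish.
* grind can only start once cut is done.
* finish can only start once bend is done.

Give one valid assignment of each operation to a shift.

polish in shift 3; route in shift 4; finish in shift 5; grind in shift 5; tap in shift 2; bend in shift 4; deburr in shift 1; cut in shift 2

Checking: deburr(shift 1) before cut(shift 2); deburr(shift 1) before polish(shift 3); route(shift 4) before grind(shift 5); tap(shift 2) before polish(shift 3); polish(shift 3) before route(shift 4); bend(shift 4) before finish(shift 5); cut(shift 2) before route(shift 4); cut(shift 2) before grind(shift 5); deburr(shift 1) before bend(shift 4); tap(shift 2) before grind(shift 5); tap = cut = shift 2; bend = route = shift 4; max 2 per shift (cap 2).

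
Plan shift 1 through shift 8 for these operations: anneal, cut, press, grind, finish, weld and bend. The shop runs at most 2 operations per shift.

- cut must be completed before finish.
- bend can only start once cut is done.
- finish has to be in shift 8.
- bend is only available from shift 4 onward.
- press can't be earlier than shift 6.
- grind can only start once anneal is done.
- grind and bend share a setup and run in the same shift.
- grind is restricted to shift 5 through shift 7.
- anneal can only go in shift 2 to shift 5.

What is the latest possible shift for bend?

Bend is available from shift 4; bend must be in the same shift as grind, which can't be before shift 5, so bend is at least shift 5; bend must be in the same shift as grind, which can't be after shift 7, so bend is at most shift 7.
bend at shift 7 is achievable: weld -> shift 1; anneal -> shift 2; press -> shift 6; finish -> shift 8; grind -> shift 7; cut -> shift 1; bend -> shift 7.

shift 7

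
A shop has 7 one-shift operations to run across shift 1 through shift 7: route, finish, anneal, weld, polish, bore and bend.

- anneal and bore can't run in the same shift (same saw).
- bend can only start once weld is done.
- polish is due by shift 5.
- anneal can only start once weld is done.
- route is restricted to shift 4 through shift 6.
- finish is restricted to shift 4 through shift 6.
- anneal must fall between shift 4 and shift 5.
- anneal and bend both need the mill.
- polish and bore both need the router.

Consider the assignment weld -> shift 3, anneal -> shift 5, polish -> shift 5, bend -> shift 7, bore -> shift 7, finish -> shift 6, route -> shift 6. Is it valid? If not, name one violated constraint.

anneal and bend both need the mill — holds.
anneal must fall between shift 4 and shift 5 — holds.
finish is restricted to shift 4 through shift 6 — holds.
anneal and bore can't run in the same shift (same saw) — holds.
polish and bore both need the router — holds.
bend can only start once weld is done — holds.
anneal can only start once weld is done — holds.
route is restricted to shift 4 through shift 6 — holds.
polish is due by shift 5 — holds.

Yes, all constraints hold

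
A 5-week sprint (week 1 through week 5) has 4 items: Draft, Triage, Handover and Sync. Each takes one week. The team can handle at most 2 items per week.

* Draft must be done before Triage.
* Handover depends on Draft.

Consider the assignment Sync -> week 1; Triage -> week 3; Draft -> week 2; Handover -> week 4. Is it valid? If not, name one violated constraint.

Yes

Handover depends on Draft — holds.
The team can handle at most 2 items per week — holds.
Draft must be done before Triage — holds.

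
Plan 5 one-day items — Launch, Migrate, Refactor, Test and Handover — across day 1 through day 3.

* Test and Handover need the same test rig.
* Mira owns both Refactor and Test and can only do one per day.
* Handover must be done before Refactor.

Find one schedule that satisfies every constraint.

Launch=day 1, Migrate=day 1, Refactor=day 2, Test=day 3, Handover=day 1

Checking: Handover(day 1) before Refactor(day 2); Test(day 3) != Handover(day 1); Refactor(day 2) != Test(day 3).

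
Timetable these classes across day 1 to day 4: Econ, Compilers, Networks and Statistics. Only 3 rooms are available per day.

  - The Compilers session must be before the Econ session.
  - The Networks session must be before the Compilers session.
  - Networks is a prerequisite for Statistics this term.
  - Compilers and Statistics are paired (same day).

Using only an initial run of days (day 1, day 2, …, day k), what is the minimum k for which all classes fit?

The precedence chain requires at least 3 distinct days.
With at most 3 per day and 4 classes, at least 2 days are needed.
3 works (last occupied day: day 3): for example Compilers=day 2, Networks=day 1, Statistics=day 2, Econ=day 3.

3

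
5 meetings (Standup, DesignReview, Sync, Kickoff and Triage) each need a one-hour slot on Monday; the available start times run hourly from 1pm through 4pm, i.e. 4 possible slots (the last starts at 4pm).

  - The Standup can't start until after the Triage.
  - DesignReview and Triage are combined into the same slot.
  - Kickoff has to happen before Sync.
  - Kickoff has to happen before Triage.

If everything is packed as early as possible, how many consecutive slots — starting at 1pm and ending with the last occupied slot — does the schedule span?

The precedence chain requires at least 3 distinct slots.
3 works (last occupied slot: 3pm): for example Kickoff -> 1pm, Sync -> 2pm, Triage -> 2pm, Standup -> 3pm, DesignReview -> 2pm.

3 slots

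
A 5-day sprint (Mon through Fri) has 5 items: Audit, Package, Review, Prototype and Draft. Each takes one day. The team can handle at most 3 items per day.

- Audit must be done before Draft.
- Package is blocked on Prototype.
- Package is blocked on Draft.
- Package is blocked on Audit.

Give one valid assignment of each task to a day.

Draft in Tue, Review in Mon, Prototype in Mon, Audit in Mon, Package in Wed

Checking: Draft(Tue) before Package(Wed); Prototype(Mon) before Package(Wed); Audit(Mon) before Package(Wed); Audit(Mon) before Draft(Tue); max 3 per day (cap 3).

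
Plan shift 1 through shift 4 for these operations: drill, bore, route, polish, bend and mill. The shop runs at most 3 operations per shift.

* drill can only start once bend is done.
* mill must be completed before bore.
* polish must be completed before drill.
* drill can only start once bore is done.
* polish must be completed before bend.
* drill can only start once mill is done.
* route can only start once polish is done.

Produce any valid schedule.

polish in shift 1; drill in shift 3; route in shift 2; bore in shift 2; bend in shift 2; mill in shift 1

Checking: polish(shift 1) before drill(shift 3); mill(shift 1) before drill(shift 3); bend(shift 2) before drill(shift 3); mill(shift 1) before bore(shift 2); polish(shift 1) before route(shift 2); polish(shift 1) before bend(shift 2); bore(shift 2) before drill(shift 3); max 3 per shift (cap 3).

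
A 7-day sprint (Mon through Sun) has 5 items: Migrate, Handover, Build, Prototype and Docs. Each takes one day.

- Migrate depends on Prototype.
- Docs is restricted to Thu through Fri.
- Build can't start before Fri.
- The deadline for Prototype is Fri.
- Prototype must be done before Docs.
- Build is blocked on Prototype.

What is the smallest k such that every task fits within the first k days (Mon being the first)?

5

The precedence chain requires at least 2 distinct days.
Build can't be placed before Fri — that is day 5 counting from Mon — so the schedule must run through at least 5 days.
5 works (last occupied day: Fri): for example Build -> Fri, Docs -> Thu, Prototype -> Mon, Migrate -> Tue, Handover -> Mon.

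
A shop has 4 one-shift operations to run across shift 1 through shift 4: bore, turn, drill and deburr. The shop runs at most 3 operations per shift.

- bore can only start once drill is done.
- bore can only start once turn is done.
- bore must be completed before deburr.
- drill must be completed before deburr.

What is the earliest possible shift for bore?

Precedence pushes bore to at least shift 2; downstream work caps bore at shift 3.
bore at shift 2 is achievable: drill in shift 1; bore in shift 2; turn in shift 1; deburr in shift 3.

shift 2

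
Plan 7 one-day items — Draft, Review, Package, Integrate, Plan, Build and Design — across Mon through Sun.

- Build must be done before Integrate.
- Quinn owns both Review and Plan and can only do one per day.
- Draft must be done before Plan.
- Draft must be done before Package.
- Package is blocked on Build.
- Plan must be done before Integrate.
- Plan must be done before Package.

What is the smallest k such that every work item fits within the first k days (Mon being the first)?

The precedence chain requires at least 3 distinct days.
3 works (last occupied day: Wed): for example Build=Mon, Package=Wed, Integrate=Wed, Plan=Tue, Review=Mon, Draft=Mon, Design=Mon.

3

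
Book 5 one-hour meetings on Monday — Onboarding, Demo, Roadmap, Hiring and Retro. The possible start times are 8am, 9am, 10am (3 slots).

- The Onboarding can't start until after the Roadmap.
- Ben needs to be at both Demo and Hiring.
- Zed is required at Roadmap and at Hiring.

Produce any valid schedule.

Roadmap -> 8am; Demo -> 8am; Onboarding -> 9am; Hiring -> 9am; Retro -> 8am

Checking: Roadmap(8am) before Onboarding(9am); Demo(8am) != Hiring(9am); Roadmap(8am) != Hiring(9am).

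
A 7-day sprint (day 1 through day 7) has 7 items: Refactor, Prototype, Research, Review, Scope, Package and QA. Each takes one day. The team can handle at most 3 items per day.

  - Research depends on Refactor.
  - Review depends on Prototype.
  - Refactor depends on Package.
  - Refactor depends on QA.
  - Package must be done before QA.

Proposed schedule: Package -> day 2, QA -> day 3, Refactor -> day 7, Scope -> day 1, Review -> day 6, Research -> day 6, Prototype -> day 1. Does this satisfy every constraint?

Review depends on Prototype — holds.
The team can handle at most 3 items per day — holds.
Refactor depends on Package — holds.
Package must be done before QA — holds.
Refactor depends on QA — holds.
Research depends on Refactor — violated.

No. Research depends on Refactor is not satisfied.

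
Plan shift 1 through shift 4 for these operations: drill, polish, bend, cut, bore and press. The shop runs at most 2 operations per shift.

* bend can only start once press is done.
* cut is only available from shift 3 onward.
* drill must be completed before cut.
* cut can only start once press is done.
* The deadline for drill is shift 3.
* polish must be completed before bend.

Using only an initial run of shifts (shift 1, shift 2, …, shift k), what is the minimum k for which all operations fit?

The precedence chain requires at least 2 distinct shifts.
With at most 2 per shift and 6 operations, at least 3 shifts are needed.
cut can't be placed before shift 3, so the schedule must run through at least shift 3.
3 works (last occupied shift: shift 3): for example cut=shift 3, drill=shift 2, press=shift 1, polish=shift 1, bore=shift 3, bend=shift 2.

3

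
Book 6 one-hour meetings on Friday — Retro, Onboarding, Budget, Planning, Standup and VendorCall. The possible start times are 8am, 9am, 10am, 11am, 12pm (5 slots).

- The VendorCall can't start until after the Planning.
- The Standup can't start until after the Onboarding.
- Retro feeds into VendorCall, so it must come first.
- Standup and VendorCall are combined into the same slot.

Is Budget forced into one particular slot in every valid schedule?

No

Budget can be 8am (e.g. VendorCall -> 9am; Planning -> 8am; Onboarding -> 8am; Standup -> 9am; Budget -> 8am; Retro -> 8am) or 9am (e.g. Standup in 9am, Budget in 9am, Onboarding in 8am, Retro in 8am, Planning in 8am, VendorCall in 9am).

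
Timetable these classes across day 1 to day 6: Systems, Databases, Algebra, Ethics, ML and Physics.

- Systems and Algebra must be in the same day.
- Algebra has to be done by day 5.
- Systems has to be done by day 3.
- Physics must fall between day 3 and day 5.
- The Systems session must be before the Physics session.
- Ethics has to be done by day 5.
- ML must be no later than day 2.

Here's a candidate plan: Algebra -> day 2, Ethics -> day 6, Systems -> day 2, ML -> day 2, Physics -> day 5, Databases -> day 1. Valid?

No. Ethics has to be done by day 5 is not satisfied.

Systems and Algebra must be in the same day — holds.
ML must be no later than day 2 — holds.
Systems has to be done by day 3 — holds.
Physics must fall between day 3 and day 5 — holds.
Ethics has to be done by day 5 — violated.
The Systems session must be before the Physics session — holds.
Algebra has to be done by day 5 — holds.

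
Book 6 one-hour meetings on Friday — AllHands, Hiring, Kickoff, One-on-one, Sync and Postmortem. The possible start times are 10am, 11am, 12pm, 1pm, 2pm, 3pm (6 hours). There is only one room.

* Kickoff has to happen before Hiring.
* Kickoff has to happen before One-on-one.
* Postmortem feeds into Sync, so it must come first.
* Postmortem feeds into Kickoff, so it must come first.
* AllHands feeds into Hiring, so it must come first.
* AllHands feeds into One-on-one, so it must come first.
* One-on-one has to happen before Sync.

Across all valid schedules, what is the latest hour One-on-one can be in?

Precedence pushes One-on-one to at least 12pm; downstream work caps One-on-one at 2pm.
One-on-one at 2pm is achievable: Hiring in 1pm; Postmortem in 10am; AllHands in 12pm; Sync in 3pm; One-on-one in 2pm; Kickoff in 11am.

2pm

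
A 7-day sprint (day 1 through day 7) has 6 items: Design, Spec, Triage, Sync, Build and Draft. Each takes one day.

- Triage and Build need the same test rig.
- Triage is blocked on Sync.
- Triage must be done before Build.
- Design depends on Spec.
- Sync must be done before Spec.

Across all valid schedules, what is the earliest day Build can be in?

day 3

Precedence pushes Build to at least day 3.
Build at day 3 is achievable: Design in day 3, Build in day 3, Sync in day 1, Draft in day 1, Triage in day 2, Spec in day 2.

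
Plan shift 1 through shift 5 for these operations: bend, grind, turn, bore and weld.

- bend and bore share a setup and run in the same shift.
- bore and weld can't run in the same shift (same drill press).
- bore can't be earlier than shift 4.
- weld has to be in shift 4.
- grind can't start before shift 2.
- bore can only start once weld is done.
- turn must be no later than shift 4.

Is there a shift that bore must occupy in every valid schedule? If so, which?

bore's window is shift 4–shift 5.
weld is fixed at shift 4, and bore can't share a shift with weld.
So bore must be shift 5.

shift 5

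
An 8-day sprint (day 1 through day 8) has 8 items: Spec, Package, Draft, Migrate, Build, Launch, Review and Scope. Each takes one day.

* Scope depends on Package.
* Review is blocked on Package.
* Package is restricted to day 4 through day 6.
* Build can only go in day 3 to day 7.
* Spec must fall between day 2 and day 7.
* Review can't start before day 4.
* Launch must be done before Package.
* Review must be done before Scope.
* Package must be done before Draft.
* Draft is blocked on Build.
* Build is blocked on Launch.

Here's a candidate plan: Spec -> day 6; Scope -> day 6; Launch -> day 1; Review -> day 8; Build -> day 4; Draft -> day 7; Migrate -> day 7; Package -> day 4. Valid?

No. Review must be done before Scope is not satisfied.

Review must be done before Scope — violated.
Spec must fall between day 2 and day 7 — holds.
Review is blocked on Package — holds.
Draft is blocked on Build — holds.
Package is restricted to day 4 through day 6 — holds.
Build is blocked on Launch — holds.
Build can only go in day 3 to day 7 — holds.
Review can't start before day 4 — holds.
Package must be done before Draft — holds.
Launch must be done before Package — holds.
Scope depends on Package — holds.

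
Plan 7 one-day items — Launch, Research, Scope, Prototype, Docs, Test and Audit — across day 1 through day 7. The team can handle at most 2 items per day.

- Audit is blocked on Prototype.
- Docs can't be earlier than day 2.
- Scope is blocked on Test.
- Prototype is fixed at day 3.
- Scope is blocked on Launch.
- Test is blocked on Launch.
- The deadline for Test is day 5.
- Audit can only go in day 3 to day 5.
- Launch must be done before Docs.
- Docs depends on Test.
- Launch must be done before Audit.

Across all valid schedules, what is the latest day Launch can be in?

day 4

Downstream work caps Launch at day 4.
Launch at day 4 is achievable: Test -> day 5, Prototype -> day 3, Docs -> day 6, Launch -> day 4, Audit -> day 5, Scope -> day 6, Research -> day 1.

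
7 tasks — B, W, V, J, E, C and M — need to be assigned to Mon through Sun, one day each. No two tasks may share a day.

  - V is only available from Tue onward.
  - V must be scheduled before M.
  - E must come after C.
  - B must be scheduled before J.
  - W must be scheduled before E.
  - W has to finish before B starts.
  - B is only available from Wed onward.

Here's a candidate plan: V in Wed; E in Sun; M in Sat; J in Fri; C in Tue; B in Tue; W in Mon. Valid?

B must be scheduled before J — holds.
No two tasks may share a day — violated.
B is only available from Wed onward — violated.
V is only available from Tue onward — holds.
V must be scheduled before M — holds.
W has to finish before B starts — holds.
E must come after C — holds.
W must be scheduled before E — holds.

No — it violates: B is only available from Wed onward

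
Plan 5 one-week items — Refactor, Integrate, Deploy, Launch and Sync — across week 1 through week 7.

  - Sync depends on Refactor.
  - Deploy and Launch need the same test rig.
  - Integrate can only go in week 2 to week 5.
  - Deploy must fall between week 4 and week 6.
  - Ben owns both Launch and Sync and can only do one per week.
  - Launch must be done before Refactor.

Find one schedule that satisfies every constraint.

Sync in week 3, Refactor in week 2, Launch in week 1, Deploy in week 4, Integrate in week 2

Checking: Refactor(week 2) before Sync(week 3); Launch(week 1) before Refactor(week 2); Deploy(week 4) != Launch(week 1); Launch(week 1) != Sync(week 3); Deploy=week 4 in [week 4,week 6]; Integrate=week 2 in [week 2,week 5].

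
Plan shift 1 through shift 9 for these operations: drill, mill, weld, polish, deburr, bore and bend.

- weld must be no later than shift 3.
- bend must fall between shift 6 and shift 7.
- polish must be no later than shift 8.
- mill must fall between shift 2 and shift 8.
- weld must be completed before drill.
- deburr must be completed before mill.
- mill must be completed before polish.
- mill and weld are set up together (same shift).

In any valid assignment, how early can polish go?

shift 3

Precedence pushes polish to at least shift 3; polish's own window allows nothing later than shift 8.
polish at shift 3 is achievable: deburr in shift 1, weld in shift 2, bend in shift 6, polish in shift 3, bore in shift 1, drill in shift 3, mill in shift 2.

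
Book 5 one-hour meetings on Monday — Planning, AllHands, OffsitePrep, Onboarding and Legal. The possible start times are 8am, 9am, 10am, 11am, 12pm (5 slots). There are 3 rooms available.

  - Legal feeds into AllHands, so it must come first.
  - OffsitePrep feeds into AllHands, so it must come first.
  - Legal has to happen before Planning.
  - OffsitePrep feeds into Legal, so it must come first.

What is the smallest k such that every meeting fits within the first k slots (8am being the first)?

The precedence chain requires at least 3 distinct slots.
With at most 3 per slot and 5 meetings, at least 2 slots are needed.
3 works (last occupied slot: 10am): for example Legal -> 9am, OffsitePrep -> 8am, AllHands -> 10am, Planning -> 10am, Onboarding -> 8am.

3 slots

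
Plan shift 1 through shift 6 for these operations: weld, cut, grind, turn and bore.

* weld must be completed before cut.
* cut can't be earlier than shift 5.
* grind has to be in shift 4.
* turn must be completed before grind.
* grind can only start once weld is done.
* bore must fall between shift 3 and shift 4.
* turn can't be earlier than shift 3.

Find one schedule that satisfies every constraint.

cut=shift 5; weld=shift 1; turn=shift 3; bore=shift 3; grind=shift 4

Checking: weld(shift 1) before grind(shift 4); turn(shift 3) before grind(shift 4); weld(shift 1) before cut(shift 5); bore=shift 3 in [shift 3,shift 4]; cut=shift 5 in [shift 5,shift 6]; turn=shift 3 in [shift 3,shift 6]; grind=shift 4 in [shift 4,shift 4].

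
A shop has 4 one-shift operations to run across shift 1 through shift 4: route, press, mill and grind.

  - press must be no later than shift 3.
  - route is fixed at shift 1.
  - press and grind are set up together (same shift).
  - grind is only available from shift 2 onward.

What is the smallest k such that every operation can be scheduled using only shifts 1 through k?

2 shifts

grind can't be placed before shift 2, so the schedule must run through at least shift 2.
2 works (last occupied shift: shift 2): for example mill -> shift 1; route -> shift 1; grind -> shift 2; press -> shift 2.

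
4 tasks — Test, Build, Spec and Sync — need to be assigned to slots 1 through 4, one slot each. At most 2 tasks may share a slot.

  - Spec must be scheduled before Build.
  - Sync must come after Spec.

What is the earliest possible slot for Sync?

Precedence pushes Sync to at least 2.
Sync at 2 is achievable: Test in 1, Build in 2, Spec in 1, Sync in 2.

2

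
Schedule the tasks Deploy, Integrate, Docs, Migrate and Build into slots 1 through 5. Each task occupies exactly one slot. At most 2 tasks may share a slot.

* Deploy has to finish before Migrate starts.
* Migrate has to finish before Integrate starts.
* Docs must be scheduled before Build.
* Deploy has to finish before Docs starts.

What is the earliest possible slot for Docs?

Precedence pushes Docs to at least 2; downstream work caps Docs at 4.
Docs at 2 is achievable: Build=3; Migrate=2; Deploy=1; Integrate=3; Docs=2.

2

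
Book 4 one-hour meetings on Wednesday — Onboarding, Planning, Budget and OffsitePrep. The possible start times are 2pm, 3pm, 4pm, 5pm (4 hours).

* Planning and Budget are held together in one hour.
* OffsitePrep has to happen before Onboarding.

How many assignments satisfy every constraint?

24

Splitting on Onboarding: it can be 3pm (4), 4pm (8), 5pm (12). Listing each branch's schedules as (Planning, Budget, OffsitePrep):
Onboarding=3pm: (2pm,2pm,2pm) (3pm,3pm,2pm) (4pm,4pm,2pm) (5pm,5pm,2pm) — 4.
Onboarding=4pm: (2pm,2pm,2pm) (2pm,2pm,3pm) (3pm,3pm,2pm) (3pm,3pm,3pm) (4pm,4pm,2pm) (4pm,4pm,3pm) (5pm,5pm,2pm) (5pm,5pm,3pm) — 8.
Onboarding=5pm: (2pm,2pm,2pm) (2pm,2pm,3pm) (2pm,2pm,4pm) (3pm,3pm,2pm) (3pm,3pm,3pm) (3pm,3pm,4pm) (4pm,4pm,2pm) (4pm,4pm,3pm) (4pm,4pm,4pm) (5pm,5pm,2pm) (5pm,5pm,3pm) (5pm,5pm,4pm) — 12.
Summing: 4 + 8 + 12 = 24.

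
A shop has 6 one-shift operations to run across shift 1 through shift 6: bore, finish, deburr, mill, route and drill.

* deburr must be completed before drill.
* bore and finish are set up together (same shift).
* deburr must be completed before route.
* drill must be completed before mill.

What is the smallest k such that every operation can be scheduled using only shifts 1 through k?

The precedence chain requires at least 3 distinct shifts.
3 works (last occupied shift: shift 3): for example route in shift 2; finish in shift 1; drill in shift 2; deburr in shift 1; bore in shift 1; mill in shift 3.

3 shifts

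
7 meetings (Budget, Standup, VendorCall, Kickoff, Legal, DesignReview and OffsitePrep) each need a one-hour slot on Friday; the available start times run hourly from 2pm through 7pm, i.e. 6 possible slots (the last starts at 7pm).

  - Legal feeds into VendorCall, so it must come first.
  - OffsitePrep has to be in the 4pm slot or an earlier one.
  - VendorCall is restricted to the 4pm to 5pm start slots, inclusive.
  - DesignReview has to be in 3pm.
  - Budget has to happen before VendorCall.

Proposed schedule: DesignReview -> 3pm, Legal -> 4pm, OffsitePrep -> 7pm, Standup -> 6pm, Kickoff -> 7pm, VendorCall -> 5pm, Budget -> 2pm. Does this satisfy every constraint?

DesignReview has to be in 3pm — holds.
Budget has to happen before VendorCall — holds.
Legal feeds into VendorCall, so it must come first — holds.
OffsitePrep has to be in the 4pm slot or an earlier one — violated.
VendorCall is restricted to the 4pm to 5pm start slots, inclusive — holds.

No — it violates: OffsitePrep has to be in the 4pm slot or an earlier one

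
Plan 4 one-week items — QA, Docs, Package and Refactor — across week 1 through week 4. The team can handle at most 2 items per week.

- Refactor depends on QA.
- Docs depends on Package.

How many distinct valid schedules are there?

36

Splitting on QA: it can be week 1 (18), week 2 (12), week 3 (6). Listing each branch's schedules as (Docs, Package, Refactor) by week number:
QA=week 1: (2,1,2) (2,1,3) (2,1,4) (3,1,2) (3,1,3) (3,1,4) (3,2,2) (3,2,3) (3,2,4) (4,1,2) (4,1,3) (4,1,4) (4,2,2) (4,2,3) (4,2,4) (4,3,2) (4,3,3) (4,3,4) — 18.
QA=week 2: (2,1,3) (2,1,4) (3,1,3) (3,1,4) (3,2,3) (3,2,4) (4,1,3) (4,1,4) (4,2,3) (4,2,4) (4,3,3) (4,3,4) — 12.
QA=week 3: (2,1,4) (3,1,4) (3,2,4) (4,1,4) (4,2,4) (4,3,4) — 6.
Summing: 18 + 12 + 6 = 36.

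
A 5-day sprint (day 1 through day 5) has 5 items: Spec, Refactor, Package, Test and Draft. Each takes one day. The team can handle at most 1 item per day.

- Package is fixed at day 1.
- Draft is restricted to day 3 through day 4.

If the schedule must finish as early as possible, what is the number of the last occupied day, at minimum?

With at most 1 per day and 5 work items, at least 5 days are needed.
Draft can't be placed before day 3, so the schedule must run through at least day 3.
5 works (last occupied day: day 5): for example Refactor in day 4, Package in day 1, Draft in day 3, Spec in day 2, Test in day 5.

day 5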